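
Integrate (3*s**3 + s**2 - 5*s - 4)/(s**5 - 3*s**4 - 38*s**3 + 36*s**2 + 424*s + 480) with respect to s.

Factor the denominator: (s - 6)*(s - 5)*(s + 2)**2*(s + 4).
Partial-fraction decomposition: -4/(9*(s + 4)) + 121/(448*(s + 2)) - 1/(8*(s + 2)**2) - 53/(63*(s - 5)) + 65/(64*(s - 6)).
Integrate each term; A/(s−a) gives A·log|s−a|; A/(s−a)² gives −A/(s−a).

65*log(s - 6)/64 - 53*log(s - 5)/63 + 121*log(s + 2)/448 - 4*log(s + 4)/9 + 1/(8*s + 16) + C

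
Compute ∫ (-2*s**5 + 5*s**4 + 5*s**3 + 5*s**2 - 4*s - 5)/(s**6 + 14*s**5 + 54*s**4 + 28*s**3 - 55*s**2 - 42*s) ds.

5*log(s)/42 + log(s - 1)/56 - 37*log(s + 1)/100 + 21151*log(s + 6)/1050 - 1227*log(s + 7)/56 - 1/(10*s + 10) + C

Factor the denominator: s*(s - 1)*(s + 1)**2*(s + 6)*(s + 7).
Partial-fraction decomposition: -1227/(56*(s + 7)) + 21151/(1050*(s + 6)) - 37/(100*(s + 1)) + 1/(10*(s + 1)**2) + 1/(56*(s - 1)) + 5/(42*s).
Integrate each term; A/(s−a) gives A·log|s−a|; A/(s−a)² gives −A/(s−a).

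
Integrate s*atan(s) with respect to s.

Use integration by parts with u = arctan(s), dv = s ds.
Then du = 1/(s**2 + 1) ds.

s**2*atan(s)/2 - s/2 + atan(s)/2 + C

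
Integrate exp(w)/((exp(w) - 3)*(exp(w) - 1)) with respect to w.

log(exp(w) - 3)/2 - log(exp(w) - 1)/2 + C

Let u = e^w, du = e^w dw.
The integral becomes ∫ du/((u-3)(u-1)); decompose into partial fractions.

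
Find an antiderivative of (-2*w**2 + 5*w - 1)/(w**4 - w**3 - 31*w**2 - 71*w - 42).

Factor the denominator: (w - 7)*(w + 1)*(w + 2)*(w + 3).
Partial-fraction decomposition: 17/(10*(w + 3)) - 19/(9*(w + 2)) + 1/(2*(w + 1)) - 4/(45*(w - 7)).
Integrate each term: A/(w−a) contributes A·log|w−a|.

-4*log(w - 7)/45 + log(w + 1)/2 - 19*log(w + 2)/9 + 17*log(w + 3)/10 + C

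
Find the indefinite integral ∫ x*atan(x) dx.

x**2*atan(x)/2 - x/2 + atan(x)/2 + C

Use integration by parts with u = arctan(x), dv = x dx.
Then du = 1/(x**2 + 1) dx.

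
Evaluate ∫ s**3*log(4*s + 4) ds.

Use integration by parts with u = log(4*s + 4), dv = s**3 ds.
Then du = 4/(4*s + 4) ds and v = s**4/4.

s**4*log(4*s + 4)/4 - s**4/16 + s**3/12 - s**2/8 + s/4 - log(s + 1)/4 + C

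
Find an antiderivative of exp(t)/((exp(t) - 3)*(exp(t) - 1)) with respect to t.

Let u = e^t, du = e^t dt.
The integral becomes ∫ du/((u-1)(u-3)); decompose into partial fractions.

log(exp(t) - 3)/2 - log(exp(t) - 1)/2 + C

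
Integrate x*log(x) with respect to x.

Use integration by parts with u = log(x), dv = x dx.
Then du = 1/x dx and v = x**2/2.

x**2*log(x)/2 - x**2/4 + C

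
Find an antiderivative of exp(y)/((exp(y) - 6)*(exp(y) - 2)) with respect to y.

log(exp(y) - 6)/4 - log(exp(y) - 2)/4 + C

Let u = e^y, du = e^y dy.
The integral becomes ∫ du/((u-6)(u-2)); decompose into partial fractions.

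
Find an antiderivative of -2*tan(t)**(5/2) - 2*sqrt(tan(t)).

Let u = tan(t), so du = (tan(t)**2 + 1) dt.
Rewriting, the integral becomes -2·∫ √u du = -2·(2/3)u^(3/2).
Substituting back, u = tan(t).

-4*tan(t)**(3/2)/3 + C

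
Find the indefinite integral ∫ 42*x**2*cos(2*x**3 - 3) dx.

Let u = 2*x**3 - 3, so du = (6*x**2) dx.
Rewriting, the integral becomes 7·∫ cos(u) du = 7·sin(u).
Substituting back, u = 2*x**3 - 3.

7*sin(2*x**3 - 3) + C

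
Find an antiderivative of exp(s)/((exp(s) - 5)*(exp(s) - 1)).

Let u = e^s, du = e^s ds.
The integral becomes ∫ du/((u-1)(u-5)); decompose into partial fractions.

log(exp(s) - 5)/4 - log(exp(s) - 1)/4 + C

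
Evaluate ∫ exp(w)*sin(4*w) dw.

Let I denote the integral. Integrate by parts with u = sin(4*w), dv = exp(w) dw, so v = exp(w): I = exp(w)*sin(4*w) − 4·∫ exp(w)*cos(4*w) dw.
Apply parts again with u = cos(4*w), dv = exp(w) dw: ∫ exp(w)*cos(4*w) dw = exp(w)*cos(4*w) + 4·I. Substituting back brings back I: I = exp(w)*sin(4*w) - 4*exp(w)*cos(4*w) − 16·I.
Solving for I: (1 + 16)·I equals the remaining terms, so I = (1/17)·(exp(w)*sin(4*w) - 4*exp(w)*cos(4*w)).

exp(w)*sin(4*w)/17 - 4*exp(w)*cos(4*w)/17 + C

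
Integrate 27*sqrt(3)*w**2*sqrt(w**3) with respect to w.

Let u = 3*w**3, so du = (9*w**2) dw.
Rewriting, the integral becomes 3·∫ √u du = 3·(2/3)u^(3/2).
Substituting back, u = 3*w**3.

6*sqrt(3)*(w**3)**(3/2) + C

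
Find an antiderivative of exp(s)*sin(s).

Let I denote the integral. Integrate by parts with u = sin(s), dv = exp(s) ds, so v = exp(s): I = exp(s)*sin(s) − ∫ exp(s)*cos(s) ds.
Apply parts again with u = cos(s), dv = exp(s) ds: ∫ exp(s)*cos(s) ds = exp(s)*cos(s) + I. Substituting back brings back I: I = exp(s)*sin(s) - exp(s)*cos(s) − I.
Solving for I: (1 + 1)·I equals the remaining terms, so I = (1/2)·(exp(s)*sin(s) - exp(s)*cos(s)).

exp(s)*sin(s)/2 - exp(s)*cos(s)/2 + C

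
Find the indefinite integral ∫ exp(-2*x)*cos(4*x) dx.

Let I denote the integral. Integrate by parts with u = cos(4*x), dv = exp(-2*x) dx, so v = -exp(-2*x)/2: I = -exp(-2*x)*cos(4*x)/2 − 2·∫ exp(-2*x)*sin(4*x) dx.
Apply parts again with u = sin(4*x), dv = exp(-2*x) dx: ∫ exp(-2*x)*sin(4*x) dx = -exp(-2*x)*sin(4*x)/2 + 2·I. Substituting back brings back I: I = exp(-2*x)*sin(4*x) - exp(-2*x)*cos(4*x)/2 − 4·I.
Solving for I: (1 + 4)·I equals the remaining terms, so I = (1/5)·(exp(-2*x)*sin(4*x) - exp(-2*x)*cos(4*x)/2).

exp(-2*x)*sin(4*x)/5 - exp(-2*x)*cos(4*x)/10 + C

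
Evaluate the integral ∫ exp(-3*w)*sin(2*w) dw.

Let I denote the integral. Integrate by parts with u = sin(2*w), dv = exp(-3*w) dw, so v = -exp(-3*w)/3: I = -exp(-3*w)*sin(2*w)/3 + (2/3)·∫ exp(-3*w)*cos(2*w) dw.
Apply parts again with u = cos(2*w), dv = exp(-3*w) dw: ∫ exp(-3*w)*cos(2*w) dw = -exp(-3*w)*cos(2*w)/3 − (2/3)·I. Substituting back brings back I: I = -exp(-3*w)*sin(2*w)/3 - 2*exp(-3*w)*cos(2*w)/9 − (4/9)·I.
Solving for I: (1 + 4/9)·I equals the remaining terms, so I = (9/13)·(-exp(-3*w)*sin(2*w)/3 - 2*exp(-3*w)*cos(2*w)/9).

-3*exp(-3*w)*sin(2*w)/13 - 2*exp(-3*w)*cos(2*w)/13 + C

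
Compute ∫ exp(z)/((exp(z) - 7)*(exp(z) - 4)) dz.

Let u = e^z, du = e^z dz.
The integral becomes ∫ du/((u-4)(u-7)); decompose into partial fractions.

log(exp(z) - 7)/3 - log(exp(z) - 4)/3 + C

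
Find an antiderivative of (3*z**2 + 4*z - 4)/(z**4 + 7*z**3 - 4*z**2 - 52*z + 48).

Factor the denominator: (z - 2)*(z - 1)*(z + 4)*(z + 6).
Partial-fraction decomposition: -5/(7*(z + 6)) + 7/(15*(z + 4)) - 3/(35*(z - 1)) + 1/(3*(z - 2)).
Integrate each term: A/(z−a) contributes A·log|z−a|.

log(z - 2)/3 - 3*log(z - 1)/35 + 7*log(z + 4)/15 - 5*log(z + 6)/7 + C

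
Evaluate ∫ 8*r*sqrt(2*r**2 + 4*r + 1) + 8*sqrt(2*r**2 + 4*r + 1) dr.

Let u = 2*r**2 + 4*r + 1, so du = (4*r + 4) dr.
Rewriting, the integral becomes 2·∫ √u du = 2·(2/3)u^(3/2).
Substituting back, u = 2*r**2 + 4*r + 1.

4*(2*r**2 + 4*r + 1)**(3/2)/3 + C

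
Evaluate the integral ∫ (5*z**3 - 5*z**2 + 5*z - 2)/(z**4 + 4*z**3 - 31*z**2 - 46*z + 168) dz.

129*log(z - 4)/77 - 14*log(z - 2)/45 - 197*log(z + 3)/140 + 1997*log(z + 7)/396 + C

Factor the denominator: (z - 4)*(z - 2)*(z + 3)*(z + 7).
Partial-fraction decomposition: 1997/(396*(z + 7)) - 197/(140*(z + 3)) - 14/(45*(z - 2)) + 129/(77*(z - 4)).
Integrate each term: A/(z−a) contributes A·log|z−a|.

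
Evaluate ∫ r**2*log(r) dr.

r**3*log(r)/3 - r**3/9 + C

Use integration by parts with u = log(r), dv = r**2 dr.
Then du = 1/r dr and v = r**3/3.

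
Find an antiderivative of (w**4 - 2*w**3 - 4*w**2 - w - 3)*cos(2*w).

Use integration by parts with u = w**4 - 2*w**3 - 4*w**2 - w - 3, dv = cos(2*w) dw, so v = sin(2*w)/2.
Apply parts 4 times (tabular method): alternate signs, differentiate u down to 0, integrate dv up.

w**4*sin(2*w)/2 - w**3*sin(2*w) + w**3*cos(2*w) - 7*w**2*sin(2*w)/2 - 3*w**2*cos(2*w)/2 + w*sin(2*w) - 7*w*cos(2*w)/2 + sin(2*w)/4 + cos(2*w)/2 + C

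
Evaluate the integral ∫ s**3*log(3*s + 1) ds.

s**4*log(3*s + 1)/4 - s**4/16 + s**3/36 - s**2/72 + s/108 - log(3*s + 1)/324 + C

Use integration by parts with u = log(3*s + 1), dv = s**3 ds.
Then du = 3/(3*s + 1) ds and v = s**4/4.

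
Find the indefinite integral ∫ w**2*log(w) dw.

w**3*log(w)/3 - w**3/9 + C

Use integration by parts with u = log(w), dv = w**2 dw.
Then du = 1/w dw and v = w**3/3.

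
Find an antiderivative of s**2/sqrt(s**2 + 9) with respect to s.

Substitute s = 3·tan(θ), so ds = 3·sec(θ)^2 dθ and the radical becomes sqrt(s**2 + 9) = 3·sec(θ) by the Pythagorean identity.
Integrate the resulting trig expression in θ, then back-substitute tan(θ) = s/3, sec(θ) = sqrt(s**2 + 9)/3 (absorbing any constant into C).

s*sqrt(s**2 + 9)/2 - 9*log(s + sqrt(s**2 + 9))/2 + C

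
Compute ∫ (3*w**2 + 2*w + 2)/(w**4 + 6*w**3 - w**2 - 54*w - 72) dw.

log(w - 3)/6 - log(w + 2) + 23*log(w + 3)/6 - 3*log(w + 4) + C

Factor the denominator: (w - 3)*(w + 2)*(w + 3)*(w + 4).
Partial-fraction decomposition: -3/(w + 4) + 23/(6*(w + 3)) - 1/(w + 2) + 1/(6*(w - 3)).
Integrate each term: A/(w−a) contributes A·log|w−a|.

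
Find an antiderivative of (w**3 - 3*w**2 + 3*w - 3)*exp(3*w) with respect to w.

Use integration by parts with u = w**3 - 3*w**2 + 3*w - 3, dv = exp(3*w) dw, so v = exp(3*w)/3.
Apply parts 3 times (tabular method): alternate signs, differentiate u down to 0, integrate dv up.

(9*w**3 - 36*w**2 + 51*w - 44)*exp(3*w)/27 + C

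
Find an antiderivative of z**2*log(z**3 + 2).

Let u = z**3 + 2, so du = (3*z**2) dz.
The integral becomes (1/3)·∫ log(u) du; integrate by parts with u′=log(u), dv′=du.

z**3*log(z**3 + 2)/3 - z**3/3 + 2*log(z**3 + 2)/3 + C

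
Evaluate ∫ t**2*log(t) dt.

Use integration by parts with u = log(t), dv = t**2 dt.
Then du = 1/t dt and v = t**3/3.

t**3*log(t)/3 - t**3/9 + C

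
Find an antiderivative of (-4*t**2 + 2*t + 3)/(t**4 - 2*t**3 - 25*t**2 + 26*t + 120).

-29*log(t - 5)/42 + 27*log(t - 3)/70 - 17*log(t + 2)/70 + 23*log(t + 4)/42 + C

Factor the denominator: (t - 5)*(t - 3)*(t + 2)*(t + 4).
Partial-fraction decomposition: 23/(42*(t + 4)) - 17/(70*(t + 2)) + 27/(70*(t - 3)) - 29/(42*(t - 5)).
Integrate each term: A/(t−a) contributes A·log|t−a|.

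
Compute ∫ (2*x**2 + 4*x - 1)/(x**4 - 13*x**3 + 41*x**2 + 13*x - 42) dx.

Factor the denominator: (x - 7)*(x - 6)*(x - 1)*(x + 1).
Partial-fraction decomposition: 3/(112*(x + 1)) + 1/(12*(x - 1)) - 19/(7*(x - 6)) + 125/(48*(x - 7)).
Integrate each term: A/(x−a) contributes A·log|x−a|.

125*log(x - 7)/48 - 19*log(x - 6)/7 + log(x - 1)/12 + 3*log(x + 1)/112 + C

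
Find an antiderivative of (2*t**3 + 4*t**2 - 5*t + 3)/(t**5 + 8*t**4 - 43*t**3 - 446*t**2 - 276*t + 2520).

Factor the denominator: (t - 7)*(t - 2)*(t + 5)*(t + 6)**2.
Partial-fraction decomposition: 14923/(10816*(t + 6)) + 255/(104*(t + 6)**2) - 61/(42*(t + 5)) - 5/(448*(t - 2)) + 85/(1014*(t - 7)).
Integrate each term; A/(t−a) gives A·log|t−a|; A/(t−a)² gives −A/(t−a).

85*log(t - 7)/1014 - 5*log(t - 2)/448 - 61*log(t + 5)/42 + 14923*log(t + 6)/10816 - 255/(104*t + 624) + C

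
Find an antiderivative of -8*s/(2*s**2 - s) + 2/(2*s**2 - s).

Let u = 2*s**2 - s, so du = (4*s - 1) ds.
Rewriting, the integral becomes -2·∫ 1/u du = -2·log(u).
Substituting back, u = 2*s**2 - s.

-2*log(2*s**2 - s) + C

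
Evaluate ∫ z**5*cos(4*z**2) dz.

Let u = z², du = 2z dz; rewrite as (1/2)∫ u^2·cos(4u) du.
Now integrate by parts 2 times.

z**4*sin(4*z**2)/8 + z**2*cos(4*z**2)/16 - sin(4*z**2)/64 + C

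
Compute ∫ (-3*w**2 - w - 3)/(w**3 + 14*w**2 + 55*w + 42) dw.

Factor the denominator: (w + 1)*(w + 6)*(w + 7).
Partial-fraction decomposition: -143/(6*(w + 7)) + 21/(w + 6) - 1/(6*(w + 1)).
Integrate each term: A/(w−a) contributes A·log|w−a|.

-log(w + 1)/6 + 21*log(w + 6) - 143*log(w + 7)/6 + C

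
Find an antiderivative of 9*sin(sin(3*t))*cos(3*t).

-3*cos(sin(3*t)) + C

Let u = sin(3*t), so du = (3*cos(3*t)) dt.
Rewriting, the integral becomes 3·∫ sin(u) du = 3·-cos(u).
Substituting back, u = sin(3*t).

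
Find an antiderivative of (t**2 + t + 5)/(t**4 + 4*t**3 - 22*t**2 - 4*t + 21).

Factor the denominator: (t - 3)*(t - 1)*(t + 1)*(t + 7).
Partial-fraction decomposition: -47/(480*(t + 7)) + 5/(48*(t + 1)) - 7/(32*(t - 1)) + 17/(80*(t - 3)).
Integrate each term: A/(t−a) contributes A·log|t−a|.

17*log(t - 3)/80 - 7*log(t - 1)/32 + 5*log(t + 1)/48 - 47*log(t + 7)/480 + C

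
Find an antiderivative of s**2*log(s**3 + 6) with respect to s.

Let u = s**3 + 6, so du = (3*s**2) ds.
The integral becomes (1/3)·∫ log(u) du; integrate by parts with u′=log(u), dv′=du.

s**3*log(s**3 + 6)/3 - s**3/3 + 2*log(s**3 + 6) + C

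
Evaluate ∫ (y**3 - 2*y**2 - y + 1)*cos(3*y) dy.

Use integration by parts with u = y**3 - 2*y**2 - y + 1, dv = cos(3*y) dy, so v = sin(3*y)/3.
Apply parts 3 times (tabular method): alternate signs, differentiate u down to 0, integrate dv up.

y**3*sin(3*y)/3 - 2*y**2*sin(3*y)/3 + y**2*cos(3*y)/3 - 5*y*sin(3*y)/9 - 4*y*cos(3*y)/9 + 13*sin(3*y)/27 - 5*cos(3*y)/27 + C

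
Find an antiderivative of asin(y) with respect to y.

Use integration by parts with u = arcsin(y), dv = dy.
Then du = 1/sqrt(-y**2 + 1) dy.

y*asin(y) + sqrt(-y**2 + 1) + C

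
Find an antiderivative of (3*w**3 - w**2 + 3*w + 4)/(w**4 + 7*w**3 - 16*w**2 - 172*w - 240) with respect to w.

Factor the denominator: (w - 5)*(w + 2)*(w + 4)*(w + 6).
Partial-fraction decomposition: 349/(44*(w + 6)) - 6/(w + 4) + 15/(28*(w + 2)) + 41/(77*(w - 5)).
Integrate each term: A/(w−a) contributes A·log|w−a|.

41*log(w - 5)/77 + 15*log(w + 2)/28 - 6*log(w + 4) + 349*log(w + 6)/44 + C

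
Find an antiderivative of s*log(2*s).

s**2*(log(s) + log(2))/2 - s**2/4 + C

Use integration by parts with u = log(2*s), dv = s ds.
Then du = 1/s ds and v = s**2/2.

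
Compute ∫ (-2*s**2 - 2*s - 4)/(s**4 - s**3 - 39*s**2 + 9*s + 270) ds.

Factor the denominator: (s - 6)*(s - 3)*(s + 3)*(s + 5).
Partial-fraction decomposition: 1/(4*(s + 5)) - 4/(27*(s + 3)) + 7/(36*(s - 3)) - 8/(27*(s - 6)).
Integrate each term: A/(s−a) contributes A·log|s−a|.

-8*log(s - 6)/27 + 7*log(s - 3)/36 - 4*log(s + 3)/27 + log(s + 5)/4 + C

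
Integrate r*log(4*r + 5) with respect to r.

Use integration by parts with u = log(4*r + 5), dv = r dr.
Then du = 4/(4*r + 5) dr and v = r**2/2.

r**2*log(4*r + 5)/2 - r**2/4 + 5*r/8 - 25*log(4*r + 5)/32 + C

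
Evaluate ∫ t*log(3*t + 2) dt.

t**2*log(3*t + 2)/2 - t**2/4 + t/3 - 2*log(3*t + 2)/9 + C

Use integration by parts with u = log(3*t + 2), dv = t dt.
Then du = 3/(3*t + 2) dt and v = t**2/2.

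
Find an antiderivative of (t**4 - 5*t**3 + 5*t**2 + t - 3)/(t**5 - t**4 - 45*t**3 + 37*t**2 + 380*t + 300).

57817*log(t - 5)/213444 + 7*log(t + 1)/180 - 71*log(t + 2)/196 + 2547*log(t + 6)/2420 - 127/(462*t - 2310) + C

Factor the denominator: (t - 5)**2*(t + 1)*(t + 2)*(t + 6).
Partial-fraction decomposition: 2547/(2420*(t + 6)) - 71/(196*(t + 2)) + 7/(180*(t + 1)) + 57817/(213444*(t - 5)) + 127/(462*(t - 5)**2).
Integrate each term; A/(t−a) gives A·log|t−a|; A/(t−a)² gives −A/(t−a).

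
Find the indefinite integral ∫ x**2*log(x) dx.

Use integration by parts with u = log(x), dv = x**2 dx.
Then du = 1/x dx and v = x**3/3.

x**3*log(x)/3 - x**3/9 + C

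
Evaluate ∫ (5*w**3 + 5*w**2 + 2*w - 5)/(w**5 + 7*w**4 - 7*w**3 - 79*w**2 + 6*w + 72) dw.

181*log(w - 3)/504 - log(w - 1)/20 - 7*log(w + 1)/120 + 253*log(w + 4)/210 - 131*log(w + 6)/90 + C

Factor the denominator: (w - 3)*(w - 1)*(w + 1)*(w + 4)*(w + 6).
Partial-fraction decomposition: -131/(90*(w + 6)) + 253/(210*(w + 4)) - 7/(120*(w + 1)) - 1/(20*(w - 1)) + 181/(504*(w - 3)).
Integrate each term: A/(w−a) contributes A·log|w−a|.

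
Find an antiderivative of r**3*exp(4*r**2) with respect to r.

Let u = r², du = 2r dr; rewrite as (1/2)∫ u^1·exp(4u) du.
Now integrate by parts 1 time.

(4*r**2 - 1)*exp(4*r**2)/32 + C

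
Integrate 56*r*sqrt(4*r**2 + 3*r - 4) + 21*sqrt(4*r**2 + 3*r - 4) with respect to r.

14*(4*r**2 + 3*r - 4)**(3/2)/3 + C

Let u = 4*r**2 + 3*r - 4, so du = (8*r + 3) dr.
Rewriting, the integral becomes 7·∫ √u du = 7·(2/3)u^(3/2).
Substituting back, u = 4*r**2 + 3*r - 4.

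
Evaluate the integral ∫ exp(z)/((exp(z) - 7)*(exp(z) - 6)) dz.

Let u = e^z, du = e^z dz.
The integral becomes ∫ du/((u-6)(u-7)); decompose into partial fractions.

log(exp(z) - 7) - log(exp(z) - 6) + C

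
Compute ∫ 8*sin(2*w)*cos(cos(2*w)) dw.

Let u = cos(2*w), so du = (-2*sin(2*w)) dw.
Rewriting, the integral becomes -4·∫ cos(u) du = -4·sin(u).
Substituting back, u = cos(2*w).

-4*sin(cos(2*w)) + C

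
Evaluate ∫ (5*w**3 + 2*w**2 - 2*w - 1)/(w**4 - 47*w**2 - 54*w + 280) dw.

Factor the denominator: (w - 7)*(w - 2)*(w + 4)*(w + 5).
Partial-fraction decomposition: 283/(42*(w + 5)) - 281/(66*(w + 4)) - 43/(210*(w - 2)) + 899/(330*(w - 7)).
Integrate each term: A/(w−a) contributes A·log|w−a|.

899*log(w - 7)/330 - 43*log(w - 2)/210 - 281*log(w + 4)/66 + 283*log(w + 5)/42 + C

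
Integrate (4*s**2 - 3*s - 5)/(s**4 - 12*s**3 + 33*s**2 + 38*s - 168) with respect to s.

Factor the denominator: (s - 7)*(s - 4)*(s - 3)*(s + 2).
Partial-fraction decomposition: -17/(270*(s + 2)) + 11/(10*(s - 3)) - 47/(18*(s - 4)) + 85/(54*(s - 7)).
Integrate each term: A/(s−a) contributes A·log|s−a|.

85*log(s - 7)/54 - 47*log(s - 4)/18 + 11*log(s - 3)/10 - 17*log(s + 2)/270 + C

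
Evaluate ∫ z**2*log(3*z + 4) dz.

Use integration by parts with u = log(3*z + 4), dv = z**2 dz.
Then du = 3/(3*z + 4) dz and v = z**3/3.

z**3*log(3*z + 4)/3 - z**3/9 + 2*z**2/9 - 16*z/27 + 64*log(3*z + 4)/81 + C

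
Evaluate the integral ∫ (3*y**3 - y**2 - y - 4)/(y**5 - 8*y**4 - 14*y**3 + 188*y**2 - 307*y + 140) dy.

Factor the denominator: (y - 7)*(y - 4)*(y - 1)**2*(y + 5).
Partial-fraction decomposition: -133/(1296*(y + 5)) + 5/(108*(y - 1)) - 1/(36*(y - 1)**2) - 56/(81*(y - 4)) + 323/(432*(y - 7)).
Integrate each term; A/(y−a) gives A·log|y−a|; A/(y−a)² gives −A/(y−a).

323*log(y - 7)/432 - 56*log(y - 4)/81 + 5*log(y - 1)/108 - 133*log(y + 5)/1296 + 1/(36*y - 36) + C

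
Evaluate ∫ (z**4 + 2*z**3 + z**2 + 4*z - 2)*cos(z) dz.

Use integration by parts with u = z**4 + 2*z**3 + z**2 + 4*z - 2, dv = cos(z) dz, so v = sin(z).
Apply parts 4 times (tabular method): alternate signs, differentiate u down to 0, integrate dv up.

z**4*sin(z) + 2*z**3*sin(z) + 4*z**3*cos(z) - 11*z**2*sin(z) + 6*z**2*cos(z) - 8*z*sin(z) - 22*z*cos(z) + 20*sin(z) - 8*cos(z) + C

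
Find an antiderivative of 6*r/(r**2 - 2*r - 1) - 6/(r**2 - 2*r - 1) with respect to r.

Let u = r**2 - 2*r - 1, so du = (2*r - 2) dr.
Rewriting, the integral becomes 3·∫ 1/u du = 3·log(u).
Substituting back, u = r**2 - 2*r - 1.

3*log(r**2 - 2*r - 1) + C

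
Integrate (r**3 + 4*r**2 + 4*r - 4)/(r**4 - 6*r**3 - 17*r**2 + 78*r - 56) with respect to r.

563*log(r - 7)/330 - 14*log(r - 2)/15 + log(r - 1)/6 + 2*log(r + 4)/33 + C

Factor the denominator: (r - 7)*(r - 2)*(r - 1)*(r + 4).
Partial-fraction decomposition: 2/(33*(r + 4)) + 1/(6*(r - 1)) - 14/(15*(r - 2)) + 563/(330*(r - 7)).
Integrate each term: A/(r−a) contributes A·log|r−a|.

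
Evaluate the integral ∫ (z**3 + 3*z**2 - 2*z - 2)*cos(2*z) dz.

Use integration by parts with u = z**3 + 3*z**2 - 2*z - 2, dv = cos(2*z) dz, so v = sin(2*z)/2.
Apply parts 3 times (tabular method): alternate signs, differentiate u down to 0, integrate dv up.

z**3*sin(2*z)/2 + 3*z**2*sin(2*z)/2 + 3*z**2*cos(2*z)/4 - 7*z*sin(2*z)/4 + 3*z*cos(2*z)/2 - 7*sin(2*z)/4 - 7*cos(2*z)/8 + C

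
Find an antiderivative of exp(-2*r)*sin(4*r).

Let I denote the integral. Integrate by parts with u = sin(4*r), dv = exp(-2*r) dr, so v = -exp(-2*r)/2: I = -exp(-2*r)*sin(4*r)/2 + 2·∫ exp(-2*r)*cos(4*r) dr.
Apply parts again with u = cos(4*r), dv = exp(-2*r) dr: ∫ exp(-2*r)*cos(4*r) dr = -exp(-2*r)*cos(4*r)/2 − 2·I. Substituting back brings back I: I = -exp(-2*r)*sin(4*r)/2 - exp(-2*r)*cos(4*r) − 4·I.
Solving for I: (1 + 4)·I equals the remaining terms, so I = (1/5)·(-exp(-2*r)*sin(4*r)/2 - exp(-2*r)*cos(4*r)).

-exp(-2*r)*sin(4*r)/10 - exp(-2*r)*cos(4*r)/5 + C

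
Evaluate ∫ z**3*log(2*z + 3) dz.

Use integration by parts with u = log(2*z + 3), dv = z**3 dz.
Then du = 2/(2*z + 3) dz and v = z**4/4.

z**4*log(2*z + 3)/4 - z**4/16 + z**3/8 - 9*z**2/32 + 27*z/32 - 81*log(2*z + 3)/64 + C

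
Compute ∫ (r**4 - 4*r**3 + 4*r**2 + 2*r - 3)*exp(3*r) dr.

(27*r**4 - 144*r**3 + 252*r**2 - 114*r - 43)*exp(3*r)/81 + C

Use integration by parts with u = r**4 - 4*r**3 + 4*r**2 + 2*r - 3, dv = exp(3*r) dr, so v = exp(3*r)/3.
Apply parts 4 times (tabular method): alternate signs, differentiate u down to 0, integrate dv up.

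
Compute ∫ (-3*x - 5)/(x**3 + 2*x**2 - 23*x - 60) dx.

Factor the denominator: (x - 5)*(x + 3)*(x + 4).
Partial-fraction decomposition: 7/(9*(x + 4)) - 1/(2*(x + 3)) - 5/(18*(x - 5)).
Integrate each term: A/(x−a) contributes A·log|x−a|.

-5*log(x - 5)/18 - log(x + 3)/2 + 7*log(x + 4)/9 + C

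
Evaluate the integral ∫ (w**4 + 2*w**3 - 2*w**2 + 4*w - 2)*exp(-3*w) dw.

Use integration by parts with u = w**4 + 2*w**3 - 2*w**2 + 4*w - 2, dv = exp(-3*w) dw, so v = -exp(-3*w)/3.
Apply parts 4 times (tabular method): alternate signs, differentiate u down to 0, integrate dv up.

(-27*w**4 - 90*w**3 - 36*w**2 - 132*w + 10)*exp(-3*w)/81 + C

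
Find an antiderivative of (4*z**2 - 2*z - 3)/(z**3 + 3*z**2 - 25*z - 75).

Factor the denominator: (z - 5)*(z + 3)*(z + 5).
Partial-fraction decomposition: 107/(20*(z + 5)) - 39/(16*(z + 3)) + 87/(80*(z - 5)).
Integrate each term: A/(z−a) contributes A·log|z−a|.

87*log(z - 5)/80 - 39*log(z + 3)/16 + 107*log(z + 5)/20 + C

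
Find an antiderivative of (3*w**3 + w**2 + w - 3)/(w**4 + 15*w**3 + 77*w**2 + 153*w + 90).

Factor the denominator: (w + 1)*(w + 3)*(w + 5)*(w + 6).
Partial-fraction decomposition: 207/(5*(w + 6)) - 179/(4*(w + 5)) + 13/(2*(w + 3)) - 3/(20*(w + 1)).
Integrate each term: A/(w−a) contributes A·log|w−a|.

-3*log(w + 1)/20 + 13*log(w + 3)/2 - 179*log(w + 5)/4 + 207*log(w + 6)/5 + C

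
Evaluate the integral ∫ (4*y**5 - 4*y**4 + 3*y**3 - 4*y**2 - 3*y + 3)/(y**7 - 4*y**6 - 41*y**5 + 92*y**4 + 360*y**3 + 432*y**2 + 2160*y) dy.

Factor the denominator: y*(y - 6)**2*(y + 3)*(y + 5)*(y**2 + 4).
Partial-fraction decomposition: (19*y + 359)/(5200*(y**2 + 4)) - 533/(1210*(y + 5)) + 467/(2106*(y + 3)) + 209453/(980100*(y - 6)) + 8803/(7920*(y - 6)**2) + 1/(720*y).
Integrate each term; A/(y−a) gives A·log|y−a|; the (By+D)/(y²+p²) term gives a log and an atan.

log(y)/720 + 209453*log(y - 6)/980100 + 467*log(y + 3)/2106 - 533*log(y + 5)/1210 + 19*log(y**2 + 4)/10400 + 359*atan(y/2)/10400 - 8803/(7920*y - 47520) + C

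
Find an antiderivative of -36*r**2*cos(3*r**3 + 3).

Let u = 3*r**3 + 3, so du = (9*r**2) dr.
Rewriting, the integral becomes -4·∫ cos(u) du = -4·sin(u).
Substituting back, u = 3*r**3 + 3.

-4*sin(3*r**3 + 3) + C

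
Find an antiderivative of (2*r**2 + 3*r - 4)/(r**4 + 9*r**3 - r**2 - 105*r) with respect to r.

Factor the denominator: r*(r - 3)*(r + 5)*(r + 7).
Partial-fraction decomposition: -73/(140*(r + 7)) + 31/(80*(r + 5)) + 23/(240*(r - 3)) + 4/(105*r).
Integrate each term: A/(r−a) contributes A·log|r−a|.

4*log(r)/105 + 23*log(r - 3)/240 + 31*log(r + 5)/80 - 73*log(r + 7)/140 + C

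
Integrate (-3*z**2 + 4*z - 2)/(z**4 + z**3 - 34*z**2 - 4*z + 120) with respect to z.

-19*log(z - 5)/77 + log(z - 2)/16 - 11*log(z + 2)/56 + 67*log(z + 6)/176 + C

Factor the denominator: (z - 5)*(z - 2)*(z + 2)*(z + 6).
Partial-fraction decomposition: 67/(176*(z + 6)) - 11/(56*(z + 2)) + 1/(16*(z - 2)) - 19/(77*(z - 5)).
Integrate each term: A/(z−a) contributes A·log|z−a|.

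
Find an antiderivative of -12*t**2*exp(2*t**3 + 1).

Let u = 2*t**3 + 1, so du = (6*t**2) dt.
Rewriting, the integral becomes -2·∫ e^u du = -2·e^u.
Substituting back, u = 2*t**3 + 1.

-2*exp(2*t**3 + 1) + C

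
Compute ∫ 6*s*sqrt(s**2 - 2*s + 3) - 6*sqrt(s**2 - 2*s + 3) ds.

2*(s**2 - 2*s + 3)**(3/2) + C

Let u = s**2 - 2*s + 3, so du = (2*s - 2) ds.
Rewriting, the integral becomes 3·∫ √u du = 3·(2/3)u^(3/2).
Substituting back, u = s**2 - 2*s + 3.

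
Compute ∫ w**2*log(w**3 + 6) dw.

Let u = w**3 + 6, so du = (3*w**2) dw.
The integral becomes (1/3)·∫ log(u) du; integrate by parts with u′=log(u), dv′=du.

w**3*log(w**3 + 6)/3 - w**3/3 + 2*log(w**3 + 6) + C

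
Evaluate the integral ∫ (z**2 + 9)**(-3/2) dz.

Substitute z = 3·tan(θ), so dz = 3·sec(θ)^2 dθ and the radical becomes sqrt(z**2 + 9) = 3·sec(θ) by the Pythagorean identity.
Integrate the resulting trig expression in θ, then back-substitute tan(θ) = z/3, sec(θ) = sqrt(z**2 + 9)/3 (absorbing any constant into C).

z/(9*sqrt(z**2 + 9)) + C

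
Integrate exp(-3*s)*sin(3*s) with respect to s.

-exp(-3*s)*sin(3*s)/6 - exp(-3*s)*cos(3*s)/6 + C

Let I denote the integral. Integrate by parts with u = sin(3*s), dv = exp(-3*s) ds, so v = -exp(-3*s)/3: I = -exp(-3*s)*sin(3*s)/3 + ∫ exp(-3*s)*cos(3*s) ds.
Apply parts again with u = cos(3*s), dv = exp(-3*s) ds: ∫ exp(-3*s)*cos(3*s) ds = -exp(-3*s)*cos(3*s)/3 − I. Substituting back brings back I: I = -exp(-3*s)*sin(3*s)/3 - exp(-3*s)*cos(3*s)/3 − I.
Solving for I: (1 + 1)·I equals the remaining terms, so I = (1/2)·(-exp(-3*s)*sin(3*s)/3 - exp(-3*s)*cos(3*s)/3).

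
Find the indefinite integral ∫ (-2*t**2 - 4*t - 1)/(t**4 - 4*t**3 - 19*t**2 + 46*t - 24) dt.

-97*log(t - 6)/250 + 8*log(t - 1)/25 + 17*log(t + 4)/250 - 7/(25*t - 25) + C

Factor the denominator: (t - 6)*(t - 1)**2*(t + 4).
Partial-fraction decomposition: 17/(250*(t + 4)) + 8/(25*(t - 1)) + 7/(25*(t - 1)**2) - 97/(250*(t - 6)).
Integrate each term; A/(t−a) gives A·log|t−a|; A/(t−a)² gives −A/(t−a).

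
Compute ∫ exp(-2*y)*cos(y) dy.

exp(-2*y)*sin(y)/5 - 2*exp(-2*y)*cos(y)/5 + C

Let I denote the integral. Integrate by parts with u = cos(y), dv = exp(-2*y) dy, so v = -exp(-2*y)/2: I = -exp(-2*y)*cos(y)/2 − (1/2)·∫ exp(-2*y)*sin(y) dy.
Apply parts again with u = sin(y), dv = exp(-2*y) dy: ∫ exp(-2*y)*sin(y) dy = -exp(-2*y)*sin(y)/2 + (1/2)·I. Substituting back brings back I: I = exp(-2*y)*sin(y)/4 - exp(-2*y)*cos(y)/2 − (1/4)·I.
Solving for I: (1 + 1/4)·I equals the remaining terms, so I = (4/5)·(exp(-2*y)*sin(y)/4 - exp(-2*y)*cos(y)/2).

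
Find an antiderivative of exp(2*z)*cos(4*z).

Let I denote the integral. Integrate by parts with u = cos(4*z), dv = exp(2*z) dz, so v = exp(2*z)/2: I = exp(2*z)*cos(4*z)/2 + 2·∫ exp(2*z)*sin(4*z) dz.
Apply parts again with u = sin(4*z), dv = exp(2*z) dz: ∫ exp(2*z)*sin(4*z) dz = exp(2*z)*sin(4*z)/2 − 2·I. Substituting back brings back I: I = exp(2*z)*sin(4*z) + exp(2*z)*cos(4*z)/2 − 4·I.
Solving for I: (1 + 4)·I equals the remaining terms, so I = (1/5)·(exp(2*z)*sin(4*z) + exp(2*z)*cos(4*z)/2).

exp(2*z)*sin(4*z)/5 + exp(2*z)*cos(4*z)/10 + C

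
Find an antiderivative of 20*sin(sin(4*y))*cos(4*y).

Let u = sin(4*y), so du = (4*cos(4*y)) dy.
Rewriting, the integral becomes 5·∫ sin(u) du = 5·-cos(u).
Substituting back, u = sin(4*y).

-5*cos(sin(4*y)) + C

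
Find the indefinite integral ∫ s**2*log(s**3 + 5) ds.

Let u = s**3 + 5, so du = (3*s**2) ds.
The integral becomes (1/3)·∫ log(u) du; integrate by parts with u′=log(u), dv′=du.

s**3*log(s**3 + 5)/3 - s**3/3 + 5*log(s**3 + 5)/3 + C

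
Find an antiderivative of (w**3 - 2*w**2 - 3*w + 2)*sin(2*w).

Use integration by parts with u = w**3 - 2*w**2 - 3*w + 2, dv = sin(2*w) dw, so v = -cos(2*w)/2.
Apply parts 3 times (tabular method): alternate signs, differentiate u down to 0, integrate dv up.

-w**3*cos(2*w)/2 + 3*w**2*sin(2*w)/4 + w**2*cos(2*w) - w*sin(2*w) + 9*w*cos(2*w)/4 - 9*sin(2*w)/8 - 3*cos(2*w)/2 + C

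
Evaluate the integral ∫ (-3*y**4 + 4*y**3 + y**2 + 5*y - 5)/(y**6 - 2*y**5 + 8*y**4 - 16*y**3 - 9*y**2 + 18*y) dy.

Factor the denominator: y*(y - 2)*(y - 1)*(y + 1)*(y**2 + 9).
Partial-fraction decomposition: (235*y - 2871)/(1170*(y**2 + 9)) + 4/(15*(y + 1)) - 1/(10*(y - 1)) - 7/(78*(y - 2)) - 5/(18*y).
Integrate each term; A/(y−a) gives A·log|y−a|; the (By+D)/(y²+p²) term gives a log and an atan.

-5*log(y)/18 - 7*log(y - 2)/78 - log(y - 1)/10 + 4*log(y + 1)/15 + 47*log(y**2 + 9)/468 - 319*atan(y/3)/390 + C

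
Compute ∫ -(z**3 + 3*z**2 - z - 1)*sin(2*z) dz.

z**3*cos(2*z)/2 - 3*z**2*sin(2*z)/4 + 3*z**2*cos(2*z)/2 - 3*z*sin(2*z)/2 - 5*z*cos(2*z)/4 + 5*sin(2*z)/8 - 5*cos(2*z)/4 + C

Use integration by parts with u = z**3 + 3*z**2 - z - 1, dv = -sin(2*z) dz, so v = cos(2*z)/2.
Apply parts 3 times (tabular method): alternate signs, differentiate u down to 0, integrate dv up.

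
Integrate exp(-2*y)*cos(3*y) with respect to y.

3*exp(-2*y)*sin(3*y)/13 - 2*exp(-2*y)*cos(3*y)/13 + C

Let I denote the integral. Integrate by parts with u = cos(3*y), dv = exp(-2*y) dy, so v = -exp(-2*y)/2: I = -exp(-2*y)*cos(3*y)/2 − (3/2)·∫ exp(-2*y)*sin(3*y) dy.
Apply parts again with u = sin(3*y), dv = exp(-2*y) dy: ∫ exp(-2*y)*sin(3*y) dy = -exp(-2*y)*sin(3*y)/2 + (3/2)·I. Substituting back brings back I: I = 3*exp(-2*y)*sin(3*y)/4 - exp(-2*y)*cos(3*y)/2 − (9/4)·I.
Solving for I: (1 + 9/4)·I equals the remaining terms, so I = (4/13)·(3*exp(-2*y)*sin(3*y)/4 - exp(-2*y)*cos(3*y)/2).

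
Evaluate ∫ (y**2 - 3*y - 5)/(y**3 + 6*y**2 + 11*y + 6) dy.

-log(y + 1)/2 - 5*log(y + 2) + 13*log(y + 3)/2 + C

Factor the denominator: (y + 1)*(y + 2)*(y + 3).
Partial-fraction decomposition: 13/(2*(y + 3)) - 5/(y + 2) - 1/(2*(y + 1)).
Integrate each term: A/(y−a) contributes A·log|y−a|.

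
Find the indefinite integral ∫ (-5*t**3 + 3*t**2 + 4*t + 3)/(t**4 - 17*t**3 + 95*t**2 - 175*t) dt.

Factor the denominator: t*(t - 7)*(t - 5)**2.
Partial-fraction decomposition: 4991/(100*(t - 5)) + 527/(10*(t - 5)**2) - 1537/(28*(t - 7)) - 3/(175*t).
Integrate each term; A/(t−a) gives A·log|t−a|; A/(t−a)² gives −A/(t−a).

-3*log(t)/175 - 1537*log(t - 7)/28 + 4991*log(t - 5)/100 - 527/(10*t - 50) + C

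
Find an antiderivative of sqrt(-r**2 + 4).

Substitute r = 2·sin(θ), so dr = 2·cos(θ) dθ and the radical becomes sqrt(-r**2 + 4) = 2·cos(θ) by the Pythagorean identity.
Integrate the resulting trig expression in θ, then back-substitute θ = asin(r/2), sin(θ) = r/2, cos(θ) = sqrt(-r**2 + 4)/2 (absorbing any constant into C).

r*sqrt(-r**2 + 4)/2 + 2*asin(r/2) + C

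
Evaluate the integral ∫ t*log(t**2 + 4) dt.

Let u = t**2 + 4, so du = (2*t) dt.
The integral becomes (1/2)·∫ log(u) du; integrate by parts with u′=log(u), dv′=du.

t**2*log(t**2 + 4)/2 - t**2/2 + 2*log(t**2 + 4) + C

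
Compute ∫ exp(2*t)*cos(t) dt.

exp(2*t)*sin(t)/5 + 2*exp(2*t)*cos(t)/5 + C

Let I denote the integral. Integrate by parts with u = cos(t), dv = exp(2*t) dt, so v = exp(2*t)/2: I = exp(2*t)*cos(t)/2 + (1/2)·∫ exp(2*t)*sin(t) dt.
Apply parts again with u = sin(t), dv = exp(2*t) dt: ∫ exp(2*t)*sin(t) dt = exp(2*t)*sin(t)/2 − (1/2)·I. Substituting back brings back I: I = exp(2*t)*sin(t)/4 + exp(2*t)*cos(t)/2 − (1/4)·I.
Solving for I: (1 + 1/4)·I equals the remaining terms, so I = (4/5)·(exp(2*t)*sin(t)/4 + exp(2*t)*cos(t)/2).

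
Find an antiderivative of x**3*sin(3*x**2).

-x**2*cos(3*x**2)/6 + sin(3*x**2)/18 + C

Let u = x², du = 2x dx; rewrite as (1/2)∫ u^1·sin(3u) du.
Now integrate by parts 1 time.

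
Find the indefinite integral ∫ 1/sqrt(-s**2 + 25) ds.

Substitute s = 5·sin(θ), so ds = 5·cos(θ) dθ and the radical becomes sqrt(-s**2 + 25) = 5·cos(θ) by the Pythagorean identity.
Integrate the resulting trig expression in θ, then back-substitute θ = asin(s/5), sin(θ) = s/5, cos(θ) = sqrt(-s**2 + 25)/5 (absorbing any constant into C).

asin(s/5) + C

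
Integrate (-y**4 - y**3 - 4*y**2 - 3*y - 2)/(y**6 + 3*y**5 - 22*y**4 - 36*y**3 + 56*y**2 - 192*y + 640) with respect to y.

Factor the denominator: (y - 4)*(y - 2)*(y + 4)*(y + 5)*(y**2 + 4).
Partial-fraction decomposition: (y - 5)/(580*(y**2 + 4)) + 587/(1827*(y + 5)) - 41/(160*(y + 4)) + 1/(14*(y - 2)) - 199/(1440*(y - 4)).
Integrate each term; A/(y−a) gives A·log|y−a|; the (By+D)/(y²+p²) term gives a log and an atan.

-199*log(y - 4)/1440 + log(y - 2)/14 - 41*log(y + 4)/160 + 587*log(y + 5)/1827 + log(y**2 + 4)/1160 - atan(y/2)/232 + C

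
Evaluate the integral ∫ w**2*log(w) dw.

Use integration by parts with u = log(w), dv = w**2 dw.
Then du = 1/w dw and v = w**3/3.

w**3*log(w)/3 - w**3/9 + C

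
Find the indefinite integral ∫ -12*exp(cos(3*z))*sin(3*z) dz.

Let u = cos(3*z), so du = (-3*sin(3*z)) dz.
Rewriting, the integral becomes 4·∫ e^u du = 4·e^u.
Substituting back, u = cos(3*z).

4*exp(cos(3*z)) + C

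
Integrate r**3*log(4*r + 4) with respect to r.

Use integration by parts with u = log(4*r + 4), dv = r**3 dr.
Then du = 4/(4*r + 4) dr and v = r**4/4.

r**4*log(4*r + 4)/4 - r**4/16 + r**3/12 - r**2/8 + r/4 - log(r + 1)/4 + C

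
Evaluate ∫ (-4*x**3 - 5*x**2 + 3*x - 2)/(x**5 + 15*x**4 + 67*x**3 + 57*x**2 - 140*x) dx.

log(x)/70 - log(x - 1)/30 + 27*log(x + 4)/10 - 179*log(x + 5)/30 + 23*log(x + 7)/7 + C

Factor the denominator: x*(x - 1)*(x + 4)*(x + 5)*(x + 7).
Partial-fraction decomposition: 23/(7*(x + 7)) - 179/(30*(x + 5)) + 27/(10*(x + 4)) - 1/(30*(x - 1)) + 1/(70*x).
Integrate each term: A/(x−a) contributes A·log|x−a|.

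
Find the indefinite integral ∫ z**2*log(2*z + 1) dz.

z**3*log(2*z + 1)/3 - z**3/9 + z**2/12 - z/12 + log(2*z + 1)/24 + C

Use integration by parts with u = log(2*z + 1), dv = z**2 dz.
Then du = 2/(2*z + 1) dz and v = z**3/3.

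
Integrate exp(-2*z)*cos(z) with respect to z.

Let I denote the integral. Integrate by parts with u = cos(z), dv = exp(-2*z) dz, so v = -exp(-2*z)/2: I = -exp(-2*z)*cos(z)/2 − (1/2)·∫ exp(-2*z)*sin(z) dz.
Apply parts again with u = sin(z), dv = exp(-2*z) dz: ∫ exp(-2*z)*sin(z) dz = -exp(-2*z)*sin(z)/2 + (1/2)·I. Substituting back brings back I: I = exp(-2*z)*sin(z)/4 - exp(-2*z)*cos(z)/2 − (1/4)·I.
Solving for I: (1 + 1/4)·I equals the remaining terms, so I = (4/5)·(exp(-2*z)*sin(z)/4 - exp(-2*z)*cos(z)/2).

exp(-2*z)*sin(z)/5 - 2*exp(-2*z)*cos(z)/5 + C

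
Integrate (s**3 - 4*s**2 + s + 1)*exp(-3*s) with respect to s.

(-3*s**3 + 9*s**2 + 3*s - 2)*exp(-3*s)/9 + C

Use integration by parts with u = s**3 - 4*s**2 + s + 1, dv = exp(-3*s) ds, so v = -exp(-3*s)/3.
Apply parts 3 times (tabular method): alternate signs, differentiate u down to 0, integrate dv up.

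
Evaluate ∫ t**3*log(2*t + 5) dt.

Use integration by parts with u = log(2*t + 5), dv = t**3 dt.
Then du = 2/(2*t + 5) dt and v = t**4/4.

t**4*log(2*t + 5)/4 - t**4/16 + 5*t**3/24 - 25*t**2/32 + 125*t/32 - 625*log(2*t + 5)/64 + C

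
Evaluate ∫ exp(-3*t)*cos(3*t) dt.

Let I denote the integral. Integrate by parts with u = cos(3*t), dv = exp(-3*t) dt, so v = -exp(-3*t)/3: I = -exp(-3*t)*cos(3*t)/3 − ∫ exp(-3*t)*sin(3*t) dt.
Apply parts again with u = sin(3*t), dv = exp(-3*t) dt: ∫ exp(-3*t)*sin(3*t) dt = -exp(-3*t)*sin(3*t)/3 + I. Substituting back brings back I: I = exp(-3*t)*sin(3*t)/3 - exp(-3*t)*cos(3*t)/3 − I.
Solving for I: (1 + 1)·I equals the remaining terms, so I = (1/2)·(exp(-3*t)*sin(3*t)/3 - exp(-3*t)*cos(3*t)/3).

exp(-3*t)*sin(3*t)/6 - exp(-3*t)*cos(3*t)/6 + C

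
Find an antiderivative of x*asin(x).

Use integration by parts with u = arcsin(x), dv = x dx.
Then du = 1/sqrt(-x**2 + 1) dx.

x**2*asin(x)/2 + x*sqrt(-x**2 + 1)/4 - asin(x)/4 + C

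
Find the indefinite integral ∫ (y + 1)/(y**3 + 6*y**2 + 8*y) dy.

log(y)/8 + log(y + 2)/4 - 3*log(y + 4)/8 + C

Factor the denominator: y*(y + 2)*(y + 4).
Partial-fraction decomposition: -3/(8*(y + 4)) + 1/(4*(y + 2)) + 1/(8*y).
Integrate each term: A/(y−a) contributes A·log|y−a|.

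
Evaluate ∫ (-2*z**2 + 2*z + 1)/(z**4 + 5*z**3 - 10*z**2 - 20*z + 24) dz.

Factor the denominator: (z - 2)*(z - 1)*(z + 2)*(z + 6).
Partial-fraction decomposition: 83/(224*(z + 6)) - 11/(48*(z + 2)) - 1/(21*(z - 1)) - 3/(32*(z - 2)).
Integrate each term: A/(z−a) contributes A·log|z−a|.

-3*log(z - 2)/32 - log(z - 1)/21 - 11*log(z + 2)/48 + 83*log(z + 6)/224 + C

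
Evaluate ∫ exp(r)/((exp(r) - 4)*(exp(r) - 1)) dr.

log(exp(r) - 4)/3 - log(exp(r) - 1)/3 + C

Let u = e^r, du = e^r dr.
The integral becomes ∫ du/((u-4)(u-1)); decompose into partial fractions.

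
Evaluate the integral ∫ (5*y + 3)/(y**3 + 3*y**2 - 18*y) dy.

-log(y)/6 + 2*log(y - 3)/3 - log(y + 6)/2 + C

Factor the denominator: y*(y - 3)*(y + 6).
Partial-fraction decomposition: -1/(2*(y + 6)) + 2/(3*(y - 3)) - 1/(6*y).
Integrate each term: A/(y−a) contributes A·log|y−a|.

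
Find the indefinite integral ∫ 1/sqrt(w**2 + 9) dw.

Substitute w = 3·tan(θ), so dw = 3·sec(θ)^2 dθ and the radical becomes sqrt(w**2 + 9) = 3·sec(θ) by the Pythagorean identity.
Integrate the resulting trig expression in θ, then back-substitute tan(θ) = w/3, sec(θ) = sqrt(w**2 + 9)/3 (absorbing any constant into C).

log(w + sqrt(w**2 + 9)) + C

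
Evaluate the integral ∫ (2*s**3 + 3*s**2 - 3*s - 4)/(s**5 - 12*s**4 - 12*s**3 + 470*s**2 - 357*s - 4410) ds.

Factor the denominator: (s - 7)**2*(s - 6)*(s + 3)*(s + 5).
Partial-fraction decomposition: -41/(792*(s + 5)) + 11/(900*(s + 3)) + 518/(99*(s - 6)) - 9347/(1800*(s - 7)) + 101/(15*(s - 7)**2).
Integrate each term; A/(s−a) gives A·log|s−a|; A/(s−a)² gives −A/(s−a).

-9347*log(s - 7)/1800 + 518*log(s - 6)/99 + 11*log(s + 3)/900 - 41*log(s + 5)/792 - 101/(15*s - 105) + C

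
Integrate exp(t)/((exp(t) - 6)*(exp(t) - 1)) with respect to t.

Let u = e^t, du = e^t dt.
The integral becomes ∫ du/((u-6)(u-1)); decompose into partial fractions.

log(exp(t) - 6)/5 - log(exp(t) - 1)/5 + C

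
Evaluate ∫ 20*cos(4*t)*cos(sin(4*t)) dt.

Let u = sin(4*t), so du = (4*cos(4*t)) dt.
Rewriting, the integral becomes 5·∫ cos(u) du = 5·sin(u).
Substituting back, u = sin(4*t).

5*sin(sin(4*t)) + C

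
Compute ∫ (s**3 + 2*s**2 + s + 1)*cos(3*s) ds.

s**3*sin(3*s)/3 + 2*s**2*sin(3*s)/3 + s**2*cos(3*s)/3 + s*sin(3*s)/9 + 4*s*cos(3*s)/9 + 5*sin(3*s)/27 + cos(3*s)/27 + C

Use integration by parts with u = s**3 + 2*s**2 + s + 1, dv = cos(3*s) ds, so v = sin(3*s)/3.
Apply parts 3 times (tabular method): alternate signs, differentiate u down to 0, integrate dv up.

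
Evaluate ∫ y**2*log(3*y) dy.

y**3*(log(y) + log(3))/3 - y**3/9 + C

Use integration by parts with u = log(3*y), dv = y**2 dy.
Then du = 1/y dy and v = y**3/3.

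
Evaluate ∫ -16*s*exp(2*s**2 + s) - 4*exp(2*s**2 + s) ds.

-4*exp(2*s**2 + s) + C

Let u = 2*s**2 + s, so du = (4*s + 1) ds.
Rewriting, the integral becomes -4·∫ e^u du = -4·e^u.
Substituting back, u = 2*s**2 + s.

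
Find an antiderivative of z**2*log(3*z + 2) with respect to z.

z**3*log(3*z + 2)/3 - z**3/9 + z**2/9 - 4*z/27 + 8*log(3*z + 2)/81 + C

Use integration by parts with u = log(3*z + 2), dv = z**2 dz.
Then du = 3/(3*z + 2) dz and v = z**3/3.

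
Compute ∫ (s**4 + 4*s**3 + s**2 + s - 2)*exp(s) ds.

(s**4 + s**2 - s - 1)*exp(s) + C

Use integration by parts with u = s**4 + 4*s**3 + s**2 + s - 2, dv = exp(s) ds, so v = exp(s).
Apply parts 4 times (tabular method): alternate signs, differentiate u down to 0, integrate dv up.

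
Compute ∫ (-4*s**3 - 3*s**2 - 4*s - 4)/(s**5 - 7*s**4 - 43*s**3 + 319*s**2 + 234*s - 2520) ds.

Factor the denominator: (s - 7)*(s - 5)*(s - 4)*(s + 3)*(s + 6).
Partial-fraction decomposition: 388/(2145*(s + 6)) - 89/(1680*(s + 3)) - 54/(35*(s - 4)) + 599/(176*(s - 5)) - 517/(260*(s - 7)).
Integrate each term: A/(s−a) contributes A·log|s−a|.

-517*log(s - 7)/260 + 599*log(s - 5)/176 - 54*log(s - 4)/35 - 89*log(s + 3)/1680 + 388*log(s + 6)/2145 + C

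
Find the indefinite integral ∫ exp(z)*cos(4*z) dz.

Let I denote the integral. Integrate by parts with u = cos(4*z), dv = exp(z) dz, so v = exp(z): I = exp(z)*cos(4*z) + 4·∫ exp(z)*sin(4*z) dz.
Apply parts again with u = sin(4*z), dv = exp(z) dz: ∫ exp(z)*sin(4*z) dz = exp(z)*sin(4*z) − 4·I. Substituting back brings back I: I = 4*exp(z)*sin(4*z) + exp(z)*cos(4*z) − 16·I.
Solving for I: (1 + 16)·I equals the remaining terms, so I = (1/17)·(4*exp(z)*sin(4*z) + exp(z)*cos(4*z)).

4*exp(z)*sin(4*z)/17 + exp(z)*cos(4*z)/17 + C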